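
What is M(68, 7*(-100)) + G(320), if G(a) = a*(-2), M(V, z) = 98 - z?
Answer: 158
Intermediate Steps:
G(a) = -2*a
M(68, 7*(-100)) + G(320) = (98 - 7*(-100)) - 2*320 = (98 - 1*(-700)) - 640 = (98 + 700) - 640 = 798 - 640 = 158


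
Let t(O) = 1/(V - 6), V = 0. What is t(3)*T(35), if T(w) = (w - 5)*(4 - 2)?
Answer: -10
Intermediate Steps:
t(O) = -⅙ (t(O) = 1/(0 - 6) = 1/(-6) = -⅙)
T(w) = -10 + 2*w (T(w) = (-5 + w)*2 = -10 + 2*w)
t(3)*T(35) = -(-10 + 2*35)/6 = -(-10 + 70)/6 = -⅙*60 = -10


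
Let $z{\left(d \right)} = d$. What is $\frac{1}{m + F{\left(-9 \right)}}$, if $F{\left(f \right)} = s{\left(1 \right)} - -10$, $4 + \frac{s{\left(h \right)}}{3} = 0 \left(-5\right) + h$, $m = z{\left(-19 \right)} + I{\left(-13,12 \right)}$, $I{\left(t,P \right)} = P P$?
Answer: $\frac{1}{126} \approx 0.0079365$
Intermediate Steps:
$I{\left(t,P \right)} = P^{2}$
$m = 125$ ($m = -19 + 12^{2} = -19 + 144 = 125$)
$s{\left(h \right)} = -12 + 3 h$ ($s{\left(h \right)} = -12 + 3 \left(0 \left(-5\right) + h\right) = -12 + 3 \left(0 + h\right) = -12 + 3 h$)
$F{\left(f \right)} = 1$ ($F{\left(f \right)} = \left(-12 + 3 \cdot 1\right) - -10 = \left(-12 + 3\right) + 10 = -9 + 10 = 1$)
$\frac{1}{m + F{\left(-9 \right)}} = \frac{1}{125 + 1} = \frac{1}{126}$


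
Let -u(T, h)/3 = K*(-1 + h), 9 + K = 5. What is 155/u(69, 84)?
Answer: 155/996 ≈ 0.15562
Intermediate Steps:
K = -4 (K = -9 + 5 = -4)
u(T, h) = -12 + 12*h (u(T, h) = -(-12)*(-1 + h) = -3*(4 - 4*h) = -12 + 12*h)
155/u(69, 84) = 155/(-12 + 12*84) = 155/(-12 + 1008) = 155/996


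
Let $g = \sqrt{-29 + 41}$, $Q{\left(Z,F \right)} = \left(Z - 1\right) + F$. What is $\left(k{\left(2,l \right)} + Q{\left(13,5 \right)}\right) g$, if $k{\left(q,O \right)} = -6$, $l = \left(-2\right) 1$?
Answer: $22 \sqrt{3} \approx 38.105$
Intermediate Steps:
$l = -2$
$Q{\left(Z,F \right)} = -1 + F + Z$ ($Q{\left(Z,F \right)} = \left(-1 + Z\right) + F = -1 + F + Z$)
$g = 2 \sqrt{3}$ ($g = \sqrt{12} = 2 \sqrt{3} \approx 3.4641$)
$\left(k{\left(2,l \right)} + Q{\left(13,5 \right)}\right) g = \left(-6 + \left(-1 + 5 + 13\right)\right) 2 \sqrt{3} = \left(-6 + 17\right) 2 \sqrt{3} = 11 \cdot 2 \sqrt{3} = 22 \sqrt{3}$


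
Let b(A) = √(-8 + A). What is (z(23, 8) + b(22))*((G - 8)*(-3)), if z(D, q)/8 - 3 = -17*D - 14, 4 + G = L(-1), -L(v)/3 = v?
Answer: -86832 + 27*√14 ≈ -86731.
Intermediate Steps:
L(v) = -3*v
G = -1 (G = -4 - 3*(-1) = -4 + 3 = -1)
z(D, q) = -88 - 136*D (z(D, q) = 24 + 8*(-17*D - 14) = 24 + 8*(-14 - 17*D) = 24 + (-112 - 136*D) = -88 - 136*D)
(z(23, 8) + b(22))*((G - 8)*(-3)) = ((-88 - 136*23) + √(-8 + 22))*((-1 - 8)*(-3)) = ((-88 - 3128) + √14)*(-9*(-3)) = (-3216 + √14)*27 = -86832 + 27*√14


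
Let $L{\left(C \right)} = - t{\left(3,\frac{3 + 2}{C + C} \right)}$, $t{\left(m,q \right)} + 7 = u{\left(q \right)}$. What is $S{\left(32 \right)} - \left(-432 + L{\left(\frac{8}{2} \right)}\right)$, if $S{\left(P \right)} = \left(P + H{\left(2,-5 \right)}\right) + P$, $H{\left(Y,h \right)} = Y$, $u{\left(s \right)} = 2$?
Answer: $493$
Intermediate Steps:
$t{\left(m,q \right)} = -5$ ($t{\left(m,q \right)} = -7 + 2 = -5$)
$S{\left(P \right)} = 2 + 2 P$ ($S{\left(P \right)} = \left(P + 2\right) + P = \left(2 + P\right) + P = 2 + 2 P$)
$L{\left(C \right)} = 5$ ($L{\left(C \right)} = \left(-1\right) \left(-5\right) = 5$)
$S{\left(32 \right)} - \left(-432 + L{\left(\frac{8}{2} \right)}\right) = \left(2 + 2 \cdot 32\right) - \left(-432 + 5\right) = \left(2 + 64\right) - -427 = 66 + 427 = 493$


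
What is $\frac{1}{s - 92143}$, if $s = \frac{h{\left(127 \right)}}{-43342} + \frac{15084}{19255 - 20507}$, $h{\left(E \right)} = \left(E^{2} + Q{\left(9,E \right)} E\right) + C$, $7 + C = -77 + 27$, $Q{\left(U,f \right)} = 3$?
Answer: $- \frac{13566046}{1250184769049} \approx -1.0851 \cdot 10^{-5}$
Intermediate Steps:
$C = -57$ ($C = -7 + \left(-77 + 27\right) = -7 - 50 = -57$)
$h{\left(E \right)} = -57 + E^{2} + 3 E$ ($h{\left(E \right)} = \left(E^{2} + 3 E\right) - 57 = -57 + E^{2} + 3 E$)
$s = - \frac{168592471}{13566046}$ ($s = \frac{-57 + 127^{2} + 3 \cdot 127}{-43342} + \frac{15084}{19255 - 20507} = \left(-57 + 16129 + 381\right) \left(- \frac{1}{43342}\right) + \frac{15084}{-1252} = 16453 \left(- \frac{1}{43342}\right) + 15084 \left(- \frac{1}{1252}\right) = - \frac{16453}{43342} - \frac{3771}{313} = - \frac{168592471}{13566046} \approx -12.428$)
$\frac{1}{s - 92143} = \frac{1}{- \frac{168592471}{13566046} - 92143} = \frac{1}{- \frac{1250184769049}{13566046}} = - \frac{13566046}{1250184769049}$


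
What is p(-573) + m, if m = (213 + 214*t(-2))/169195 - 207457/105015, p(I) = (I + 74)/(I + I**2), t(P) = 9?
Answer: -58665149587909/29864476124340 ≈ -1.9644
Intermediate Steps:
p(I) = (74 + I)/(I + I**2)
m = -6975212006/3553602585 (m = (213 + 214*9)/169195 - 207457/105015 = (213 + 1926)*(1/169195) - 207457*1/105015 = 2139*(1/169195) - 207457/105015 = 2139/169195 - 207457/105015 = -6975212006/3553602585 ≈ -1.9629)
p(-573) + m = (74 - 573)/((-573)*(1 - 573)) - 6975212006/3553602585 = -1/573*(-499)/(-572) - 6975212006/3553602585 = -1/573*(-1/572)*(-499) - 6975212006/3553602585 = -499/327756 - 6975212006/3553602585 = -58665149587909/29864476124340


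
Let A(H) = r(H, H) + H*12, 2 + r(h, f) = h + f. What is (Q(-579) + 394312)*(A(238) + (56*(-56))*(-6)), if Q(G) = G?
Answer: 8719611018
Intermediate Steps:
r(h, f) = -2 + f + h (r(h, f) = -2 + (h + f) = -2 + (f + h) = -2 + f + h)
A(H) = -2 + 14*H (A(H) = (-2 + H + H) + H*12 = (-2 + 2*H) + 12*H = -2 + 14*H)
(Q(-579) + 394312)*(A(238) + (56*(-56))*(-6)) = (-579 + 394312)*((-2 + 14*238) + (56*(-56))*(-6)) = 393733*((-2 + 3332) - 3136*(-6)) = 393733*(3330 + 18816) = 393733*22146 = 8719611018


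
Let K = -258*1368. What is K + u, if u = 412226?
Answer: 59282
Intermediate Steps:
K = -352944
K + u = -352944 + 412226 = 59282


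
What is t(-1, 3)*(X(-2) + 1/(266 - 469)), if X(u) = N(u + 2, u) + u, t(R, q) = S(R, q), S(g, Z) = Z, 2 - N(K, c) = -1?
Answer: 606/203 ≈ 2.9852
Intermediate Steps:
N(K, c) = 3 (N(K, c) = 2 - 1*(-1) = 2 + 1 = 3)
t(R, q) = q
X(u) = 3 + u
t(-1, 3)*(X(-2) + 1/(266 - 469)) = 3*((3 - 2) + 1/(266 - 469)) = 3*(1 + 1/(-203)) = 3*(1 - 1/203) = 3*(202/203) = 606/203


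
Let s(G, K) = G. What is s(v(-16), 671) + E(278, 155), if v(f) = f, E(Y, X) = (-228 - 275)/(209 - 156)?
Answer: -1351/53 ≈ -25.491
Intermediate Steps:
E(Y, X) = -503/53
s(v(-16), 671) + E(278, 155) = -16 - 503/53 = -1351/53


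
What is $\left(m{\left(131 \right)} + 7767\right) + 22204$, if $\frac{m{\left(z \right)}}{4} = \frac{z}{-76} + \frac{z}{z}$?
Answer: $\frac{569394}{19} \approx 29968.0$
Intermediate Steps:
$m{\left(z \right)} = 4 - \frac{z}{19}$ ($m{\left(z \right)} = 4 \left(\frac{z}{-76} + \frac{z}{z}\right) = 4 \left(z \left(- \frac{1}{76}\right) + 1\right) = 4 \left(- \frac{z}{76} + 1\right) = 4 \left(1 - \frac{z}{76}\right) = 4 - \frac{z}{19}$)
$\left(m{\left(131 \right)} + 7767\right) + 22204 = \left(\left(4 - \frac{131}{19}\right) + 7767\right) + 22204 = \left(- \frac{55}{19} + 7767\right) + 22204 = \frac{147518}{19} + 22204 = \frac{569394}{19}$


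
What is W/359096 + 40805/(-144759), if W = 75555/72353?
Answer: -1060171224928595/3761080985593992 ≈ -0.28188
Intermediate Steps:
W = 75555/72353 (W = 75555*(1/72353) = 75555/72353 ≈ 1.0443)
W/359096 + 40805/(-144759) = (75555/72353)/359096 + 40805/(-144759) = (75555/72353)*(1/359096) + 40805*(-1/144759) = 75555/25981672888 - 40805/144759 = -1060171224928595/3761080985593992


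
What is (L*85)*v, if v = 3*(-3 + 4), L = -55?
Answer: -14025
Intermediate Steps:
v = 3 (v = 3*1 = 3)
(L*85)*v = -55*85*3 = -4675*3 = -14025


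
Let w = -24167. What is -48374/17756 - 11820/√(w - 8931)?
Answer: -24187/8878 + 5910*I*√33098/16549 ≈ -2.7244 + 64.971*I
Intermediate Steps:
-48374/17756 - 11820/√(w - 8931) = -48374/17756 - 11820/√(-24167 - 8931) = -48374*1/17756 - 11820*(-I*√33098/33098) = -24187/8878 - 11820*(-I*√33098/33098) = -24187/8878 - (-5910)*I*√33098/16549 = -24187/8878 + 5910*I*√33098/16549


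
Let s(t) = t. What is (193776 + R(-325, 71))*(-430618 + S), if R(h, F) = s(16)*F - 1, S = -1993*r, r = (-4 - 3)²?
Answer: -102966608525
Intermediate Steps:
r = 49 (r = (-7)² = 49)
S = -97657 (S = -1993*49 = -97657)
R(h, F) = -1 + 16*F (R(h, F) = 16*F - 1 = -1 + 16*F)
(193776 + R(-325, 71))*(-430618 + S) = (193776 + (-1 + 16*71))*(-430618 - 97657) = (193776 + (-1 + 1136))*(-528275) = (193776 + 1135)*(-528275) = 194911*(-528275) = -102966608525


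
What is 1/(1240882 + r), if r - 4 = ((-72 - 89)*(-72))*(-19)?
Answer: 1/1020638 ≈ 9.7978e-7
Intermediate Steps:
r = -220244 (r = 4 + ((-72 - 89)*(-72))*(-19) = 4 - 161*(-72)*(-19) = 4 + 11592*(-19) = 4 - 220248 = -220244)
1/(1240882 + r) = 1/(1240882 - 220244) = 1/1020638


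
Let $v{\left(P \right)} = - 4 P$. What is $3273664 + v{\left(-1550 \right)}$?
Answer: $3279864$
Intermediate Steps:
$3273664 + v{\left(-1550 \right)} = 3273664 - -6200 = 3273664 + 6200 = 3279864$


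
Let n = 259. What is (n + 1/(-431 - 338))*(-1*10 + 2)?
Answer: -1593360/769 ≈ -2072.0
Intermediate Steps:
(n + 1/(-431 - 338))*(-1*10 + 2) = (259 + 1/(-431 - 338))*(-1*10 + 2) = (259 + 1/(-769))*(-10 + 2) = (259 - 1/769)*(-8) = (199170/769)*(-8) = -1593360/769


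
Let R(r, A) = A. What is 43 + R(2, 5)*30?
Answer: 193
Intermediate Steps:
43 + R(2, 5)*30 = 43 + 5*30 = 43 + 150 = 193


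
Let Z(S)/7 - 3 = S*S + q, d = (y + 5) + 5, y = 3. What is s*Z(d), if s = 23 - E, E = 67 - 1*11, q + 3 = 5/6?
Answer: -78463/2 ≈ -39232.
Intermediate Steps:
q = -13/6 (q = -3 + 5/6 = -3 + 5*(⅙) = -3 + ⅚ = -13/6 ≈ -2.1667)
E = 56 (E = 67 - 11 = 56)
d = 13 (d = (3 + 5) + 5 = 8 + 5 = 13)
Z(S) = 35/6 + 7*S² (Z(S) = 21 + 7*(S*S - 13/6) = 21 + 7*(S² - 13/6) = 21 + 7*(-13/6 + S²) = 21 + (-91/6 + 7*S²) = 35/6 + 7*S²)
s = -33 (s = 23 - 1*56 = 23 - 56 = -33)
s*Z(d) = -33*(35/6 + 7*13²) = -33*(35/6 + 7*169) = -33*(35/6 + 1183) = -33*7133/6 = -78463/2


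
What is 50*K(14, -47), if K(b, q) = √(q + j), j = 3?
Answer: 100*I*√11 ≈ 331.66*I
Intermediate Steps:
K(b, q) = √(3 + q) (K(b, q) = √(q + 3) = √(3 + q))
50*K(14, -47) = 50*√(3 - 47) = 50*√(-44) = 50*(2*I*√11) = 100*I*√11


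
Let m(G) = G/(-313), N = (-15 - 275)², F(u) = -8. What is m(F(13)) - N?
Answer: -26323292/313 ≈ -84100.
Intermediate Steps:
N = 84100 (N = (-290)² = 84100)
m(G) = -G/313 (m(G) = G*(-1/313) = -G/313)
m(F(13)) - N = -1/313*(-8) - 1*84100 = 8/313 - 84100 = -26323292/313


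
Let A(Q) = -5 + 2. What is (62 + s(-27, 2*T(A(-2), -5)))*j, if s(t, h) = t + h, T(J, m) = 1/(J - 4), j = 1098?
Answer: 266814/7 ≈ 38116.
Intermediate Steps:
A(Q) = -3
T(J, m) = 1/(-4 + J)
s(t, h) = h + t
(62 + s(-27, 2*T(A(-2), -5)))*j = (62 + (2/(-4 - 3) - 27))*1098 = (62 + (2/(-7) - 27))*1098 = (62 + (2*(-⅐) - 27))*1098 = (62 + (-2/7 - 27))*1098 = (62 - 191/7)*1098 = (243/7)*1098 = 266814/7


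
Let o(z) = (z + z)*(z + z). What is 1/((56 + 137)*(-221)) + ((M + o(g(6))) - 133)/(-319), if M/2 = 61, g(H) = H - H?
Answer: 42624/1236937 ≈ 0.034459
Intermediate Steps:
g(H) = 0
o(z) = 4*z² (o(z) = (2*z)*(2*z) = 4*z²)
M = 122 (M = 2*61 = 122)
1/((56 + 137)*(-221)) + ((M + o(g(6))) - 133)/(-319) = 1/((56 + 137)*(-221)) + ((122 + 4*0²) - 133)/(-319) = -1/221/193 + ((122 + 4*0) - 133)*(-1/319) = (1/193)*(-1/221) + ((122 + 0) - 133)*(-1/319) = -1/42653 + (122 - 133)*(-1/319) = -1/42653 - 11*(-1/319) = -1/42653 + 1/29 = 42624/1236937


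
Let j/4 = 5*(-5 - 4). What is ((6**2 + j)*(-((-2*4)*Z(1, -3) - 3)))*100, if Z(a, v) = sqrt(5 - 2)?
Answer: -43200 - 115200*sqrt(3) ≈ -2.4273e+5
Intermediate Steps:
j = -180 (j = 4*(5*(-5 - 4)) = 4*(5*(-9)) = 4*(-45) = -180)
Z(a, v) = sqrt(3)
((6**2 + j)*(-((-2*4)*Z(1, -3) - 3)))*100 = ((6**2 - 180)*(-((-2*4)*sqrt(3) - 3)))*100 = ((36 - 180)*(-(-8*sqrt(3) - 3)))*100 = -(-144)*(-3 - 8*sqrt(3))*100 = -144*(3 + 8*sqrt(3))*100 = (-432 - 1152*sqrt(3))*100 = -43200 - 115200*sqrt(3)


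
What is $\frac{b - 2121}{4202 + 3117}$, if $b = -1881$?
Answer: $- \frac{4002}{7319} \approx -0.5468$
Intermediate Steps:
$\frac{b - 2121}{4202 + 3117} = \frac{-1881 - 2121}{4202 + 3117} = \frac{-1881 - 2121}{7319} = \left(-4002\right) \frac{1}{7319} = - \frac{4002}{7319}$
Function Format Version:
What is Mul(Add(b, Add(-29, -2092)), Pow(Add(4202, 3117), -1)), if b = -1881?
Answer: Rational(-4002, 7319) ≈ -0.54680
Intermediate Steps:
Mul(Add(b, Add(-29, -2092)), Pow(Add(4202, 3117), -1)) = Mul(Add(-1881, Add(-29, -2092)), Pow(Add(4202, 3117), -1)) = Mul(Add(-1881, -2121), Pow(7319, -1)) = Mul(-4002, Rational(1, 7319)) = Rational(-4002, 7319)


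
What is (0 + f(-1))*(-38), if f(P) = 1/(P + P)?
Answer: 19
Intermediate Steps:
f(P) = 1/(2*P)
(0 + f(-1))*(-38) = (0 + (½)/(-1))*(-38) = (0 + (½)*(-1))*(-38) = (0 - ½)*(-38) = -½*(-38) = 19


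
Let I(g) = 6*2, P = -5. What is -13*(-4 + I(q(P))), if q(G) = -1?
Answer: -104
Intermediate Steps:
I(g) = 12
-13*(-4 + I(q(P))) = -13*(-4 + 12) = -13*8 = -104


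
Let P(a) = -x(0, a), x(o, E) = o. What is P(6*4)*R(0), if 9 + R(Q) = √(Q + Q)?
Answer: 0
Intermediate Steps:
P(a) = 0 (P(a) = -1*0 = 0)
R(Q) = -9 + √2*√Q (R(Q) = -9 + √(Q + Q) = -9 + √(2*Q) = -9 + √2*√Q)
P(6*4)*R(0) = 0*(-9 + √2*√0) = 0*(-9 + √2*0) = 0*(-9 + 0) = 0*(-9) = 0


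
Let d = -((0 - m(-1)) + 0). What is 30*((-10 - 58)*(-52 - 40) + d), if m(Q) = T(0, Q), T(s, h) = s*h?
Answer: 187680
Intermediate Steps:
T(s, h) = h*s
m(Q) = 0 (m(Q) = Q*0 = 0)
d = 0 (d = -((0 - 1*0) + 0) = -((0 + 0) + 0) = -(0 + 0) = -1*0 = 0)
30*((-10 - 58)*(-52 - 40) + d) = 30*((-10 - 58)*(-52 - 40) + 0) = 30*(-68*(-92) + 0) = 30*(6256 + 0) = 30*6256 = 187680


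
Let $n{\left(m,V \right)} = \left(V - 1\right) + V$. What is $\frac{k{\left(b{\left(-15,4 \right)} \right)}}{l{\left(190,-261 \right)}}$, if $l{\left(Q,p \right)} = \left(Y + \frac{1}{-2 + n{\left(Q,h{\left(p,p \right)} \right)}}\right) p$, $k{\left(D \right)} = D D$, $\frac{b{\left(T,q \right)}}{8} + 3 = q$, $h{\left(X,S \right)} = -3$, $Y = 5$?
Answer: $- \frac{16}{319} \approx -0.050157$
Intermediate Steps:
$b{\left(T,q \right)} = -24 + 8 q$
$k{\left(D \right)} = D^{2}$
$n{\left(m,V \right)} = -1 + 2 V$ ($n{\left(m,V \right)} = \left(-1 + V\right) + V = -1 + 2 V$)
$l{\left(Q,p \right)} = \frac{44 p}{9}$ ($l{\left(Q,p \right)} = \left(5 + \frac{1}{-2 + \left(-1 + 2 \left(-3\right)\right)}\right) p = \left(5 + \frac{1}{-2 - 7}\right) p = \left(5 + \frac{1}{-9}\right) p = \left(5 - \frac{1}{9}\right) p = \frac{44 p}{9}$)
$\frac{k{\left(b{\left(-15,4 \right)} \right)}}{l{\left(190,-261 \right)}} = \frac{\left(-24 + 8 \cdot 4\right)^{2}}{\frac{44}{9} \left(-261\right)} = \frac{\left(-24 + 32\right)^{2}}{-1276} = 8^{2} \left(- \frac{1}{1276}\right) = 64 \left(- \frac{1}{1276}\right) = - \frac{16}{319}$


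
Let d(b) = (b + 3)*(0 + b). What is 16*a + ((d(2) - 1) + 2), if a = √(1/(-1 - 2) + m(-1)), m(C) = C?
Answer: 11 + 32*I*√3/3 ≈ 11.0 + 18.475*I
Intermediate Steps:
d(b) = b*(3 + b) (d(b) = (3 + b)*b = b*(3 + b))
a = 2*I*√3/3 (a = √(1/(-1 - 2) - 1) = √(1/(-3) - 1) = √(-⅓ - 1) = √(-4/3) = 2*I*√3/3 ≈ 1.1547*I)
16*a + ((d(2) - 1) + 2) = 16*(2*I*√3/3) + ((2*(3 + 2) - 1) + 2) = 32*I*√3/3 + ((2*5 - 1) + 2) = 32*I*√3/3 + ((10 - 1) + 2) = 32*I*√3/3 + (9 + 2) = 32*I*√3/3 + 11 = 11 + 32*I*√3/3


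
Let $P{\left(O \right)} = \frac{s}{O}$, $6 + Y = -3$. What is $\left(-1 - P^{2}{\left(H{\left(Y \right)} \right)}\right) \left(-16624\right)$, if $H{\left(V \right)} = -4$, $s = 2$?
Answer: $20780$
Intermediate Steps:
$Y = -9$ ($Y = -6 - 3 = -9$)
$P{\left(O \right)} = \frac{2}{O}$
$\left(-1 - P^{2}{\left(H{\left(Y \right)} \right)}\right) \left(-16624\right) = \left(-1 - \left(\frac{2}{-4}\right)^{2}\right) \left(-16624\right) = \left(-1 - \left(2 \left(- \frac{1}{4}\right)\right)^{2}\right) \left(-16624\right) = \left(-1 - \left(- \frac{1}{2}\right)^{2}\right) \left(-16624\right) = \left(-1 - \frac{1}{4}\right) \left(-16624\right) = \left(- \frac{5}{4}\right) \left(-16624\right) = 20780$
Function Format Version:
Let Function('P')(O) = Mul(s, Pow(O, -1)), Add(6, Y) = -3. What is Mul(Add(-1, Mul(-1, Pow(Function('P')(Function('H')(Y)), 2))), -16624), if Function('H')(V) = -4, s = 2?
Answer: 20780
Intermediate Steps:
Y = -9 (Y = Add(-6, -3) = -9)
Function('P')(O) = Mul(2, Pow(O, -1))
Mul(Add(-1, Mul(-1, Pow(Function('P')(Function('H')(Y)), 2))), -16624) = Mul(Add(-1, Mul(-1, Pow(Mul(2, Pow(-4, -1)), 2))), -16624) = Mul(Add(-1, Mul(-1, Pow(Mul(2, Rational(-1, 4)), 2))), -16624) = Mul(Add(-1, Mul(-1, Pow(Rational(-1, 2), 2))), -16624) = Mul(Add(-1, Mul(-1, Rational(1, 4))), -16624) = Mul(Add(-1, Rational(-1, 4)), -16624) = Mul(Rational(-5, 4), -16624) = 20780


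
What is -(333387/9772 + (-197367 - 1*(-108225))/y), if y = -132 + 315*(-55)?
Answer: -2230344161/56863268 ≈ -39.223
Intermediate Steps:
y = -17457 (y = -132 - 17325 = -17457)
-(333387/9772 + (-197367 - 1*(-108225))/y) = -(333387/9772 + (-197367 - 1*(-108225))/(-17457)) = -(333387*(1/9772) + (-197367 + 108225)*(-1/17457)) = -(333387/9772 - 89142*(-1/17457)) = -(333387/9772 + 29714/5819) = -1*2230344161/56863268 = -2230344161/56863268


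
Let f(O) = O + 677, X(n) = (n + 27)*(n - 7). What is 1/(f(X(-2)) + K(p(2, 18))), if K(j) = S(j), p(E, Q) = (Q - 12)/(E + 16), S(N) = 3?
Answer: 1/455 ≈ 0.0021978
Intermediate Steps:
X(n) = (-7 + n)*(27 + n) (X(n) = (27 + n)*(-7 + n) = (-7 + n)*(27 + n))
p(E, Q) = (-12 + Q)/(16 + E)
K(j) = 3
f(O) = 677 + O
1/(f(X(-2)) + K(p(2, 18))) = 1/((677 + (-189 + (-2)² + 20*(-2))) + 3) = 1/((677 + (-189 + 4 - 40)) + 3) = 1/((677 - 225) + 3) = 1/(452 + 3) = 1/455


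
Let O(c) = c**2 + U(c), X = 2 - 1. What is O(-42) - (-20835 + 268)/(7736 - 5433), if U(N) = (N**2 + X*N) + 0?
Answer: 8048825/2303 ≈ 3494.9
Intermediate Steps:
X = 1
U(N) = N + N**2 (U(N) = (N**2 + 1*N) + 0 = (N**2 + N) + 0 = (N + N**2) + 0 = N + N**2)
O(c) = c**2 + c*(1 + c)
O(-42) - (-20835 + 268)/(7736 - 5433) = -42*(1 + 2*(-42)) - (-20835 + 268)/(7736 - 5433) = -42*(1 - 84) - (-20567)/2303 = -42*(-83) - (-20567)/2303 = 3486 - 1*(-20567/2303) = 3486 + 20567/2303 = 8048825/2303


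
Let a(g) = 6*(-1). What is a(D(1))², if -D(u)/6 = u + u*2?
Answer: 36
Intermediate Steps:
D(u) = -18*u (D(u) = -6*(u + u*2) = -6*(u + 2*u) = -18*u)
a(g) = -6
a(D(1))² = (-6)² = 36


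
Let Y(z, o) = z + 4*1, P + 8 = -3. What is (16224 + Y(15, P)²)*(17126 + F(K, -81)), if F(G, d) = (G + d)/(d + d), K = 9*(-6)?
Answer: 1704291185/6 ≈ 2.8405e+8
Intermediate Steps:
P = -11 (P = -8 - 3 = -11)
K = -54
F(G, d) = (G + d)/(2*d) (F(G, d) = (G + d)/((2*d)) = (G + d)*(1/(2*d)) = (G + d)/(2*d))
Y(z, o) = 4 + z (Y(z, o) = z + 4 = 4 + z)
(16224 + Y(15, P)²)*(17126 + F(K, -81)) = (16224 + (4 + 15)²)*(17126 + (½)*(-54 - 81)/(-81)) = (16224 + 19²)*(17126 + (½)*(-1/81)*(-135)) = (16224 + 361)*(17126 + ⅚) = 16585*(102761/6) = 1704291185/6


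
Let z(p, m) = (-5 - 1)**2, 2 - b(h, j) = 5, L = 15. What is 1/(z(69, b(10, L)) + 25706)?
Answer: 1/25742 ≈ 3.8847e-5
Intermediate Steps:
b(h, j) = -3 (b(h, j) = 2 - 1*5 = 2 - 5 = -3)
z(p, m) = 36 (z(p, m) = (-6)**2 = 36)
1/(z(69, b(10, L)) + 25706) = 1/(36 + 25706) = 1/25742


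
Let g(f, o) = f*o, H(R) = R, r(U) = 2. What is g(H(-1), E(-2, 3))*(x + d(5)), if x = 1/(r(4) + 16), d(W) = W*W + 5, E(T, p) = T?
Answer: 541/9 ≈ 60.111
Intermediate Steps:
d(W) = 5 + W² (d(W) = W² + 5 = 5 + W²)
x = 1/18 (x = 1/(2 + 16) = 1/18 ≈ 0.055556)
g(H(-1), E(-2, 3))*(x + d(5)) = (-1*(-2))*(1/18 + (5 + 5²)) = 2*(1/18 + (5 + 25)) = 2*(1/18 + 30) = 2*(541/18) = 541/9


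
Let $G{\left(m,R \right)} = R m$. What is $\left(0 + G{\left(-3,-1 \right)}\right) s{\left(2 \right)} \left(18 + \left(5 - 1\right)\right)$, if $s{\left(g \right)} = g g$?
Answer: $264$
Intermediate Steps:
$s{\left(g \right)} = g^{2}$
$\left(0 + G{\left(-3,-1 \right)}\right) s{\left(2 \right)} \left(18 + \left(5 - 1\right)\right) = \left(0 - -3\right) 2^{2} \left(18 + \left(5 - 1\right)\right) = \left(0 + 3\right) 4 \left(18 + 4\right) = 3 \cdot 4 \cdot 22 = 12 \cdot 22 = 264$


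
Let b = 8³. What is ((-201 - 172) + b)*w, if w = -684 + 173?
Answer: -71029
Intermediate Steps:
w = -511
b = 512
((-201 - 172) + b)*w = ((-201 - 172) + 512)*(-511) = (-373 + 512)*(-511) = 139*(-511) = -71029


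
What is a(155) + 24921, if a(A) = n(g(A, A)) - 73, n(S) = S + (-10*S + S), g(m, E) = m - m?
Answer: 24848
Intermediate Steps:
g(m, E) = 0
n(S) = -8*S (n(S) = S - 9*S = -8*S)
a(A) = -73 (a(A) = -8*0 - 73 = 0 - 73 = -73)
a(155) + 24921 = -73 + 24921 = 24848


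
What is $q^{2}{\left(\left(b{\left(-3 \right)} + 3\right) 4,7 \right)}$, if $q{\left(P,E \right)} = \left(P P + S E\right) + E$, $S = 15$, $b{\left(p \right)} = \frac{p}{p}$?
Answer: $135424$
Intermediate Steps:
$b{\left(p \right)} = 1$
$q{\left(P,E \right)} = P^{2} + 16 E$ ($q{\left(P,E \right)} = \left(P P + 15 E\right) + E = \left(P^{2} + 15 E\right) + E = P^{2} + 16 E$)
$q^{2}{\left(\left(b{\left(-3 \right)} + 3\right) 4,7 \right)} = \left(\left(\left(1 + 3\right) 4\right)^{2} + 16 \cdot 7\right)^{2} = \left(\left(4 \cdot 4\right)^{2} + 112\right)^{2} = \left(16^{2} + 112\right)^{2} = \left(256 + 112\right)^{2} = 368^{2} = 135424$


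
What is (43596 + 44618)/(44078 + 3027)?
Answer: 88214/47105 ≈ 1.8727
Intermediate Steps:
(43596 + 44618)/(44078 + 3027) = 88214/47105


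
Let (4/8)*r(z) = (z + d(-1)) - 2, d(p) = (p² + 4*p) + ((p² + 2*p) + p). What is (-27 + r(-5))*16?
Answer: -816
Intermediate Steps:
d(p) = 2*p² + 7*p (d(p) = (p² + 4*p) + (p² + 3*p) = 2*p² + 7*p)
r(z) = -14 + 2*z (r(z) = 2*((z - (7 + 2*(-1))) - 2) = 2*((z - (7 - 2)) - 2) = 2*((z - 1*5) - 2) = 2*((z - 5) - 2) = 2*((-5 + z) - 2) = 2*(-7 + z) = -14 + 2*z)
(-27 + r(-5))*16 = (-27 + (-14 + 2*(-5)))*16 = (-27 + (-14 - 10))*16 = (-27 - 24)*16 = -51*16 = -816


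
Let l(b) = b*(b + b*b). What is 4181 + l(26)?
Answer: 22433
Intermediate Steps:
l(b) = b*(b + b**2)
4181 + l(26) = 4181 + 26**2*(1 + 26) = 4181 + 676*27 = 4181 + 18252 = 22433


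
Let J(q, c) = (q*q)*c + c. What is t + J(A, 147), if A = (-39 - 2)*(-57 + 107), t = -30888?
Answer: 617736759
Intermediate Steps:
A = -2050 (A = -41*50 = -2050)
J(q, c) = c + c*q² (J(q, c) = q²*c + c = c*q² + c = c + c*q²)
t + J(A, 147) = -30888 + 147*(1 + (-2050)²) = -30888 + 147*(1 + 4202500) = -30888 + 147*4202501 = -30888 + 617767647 = 617736759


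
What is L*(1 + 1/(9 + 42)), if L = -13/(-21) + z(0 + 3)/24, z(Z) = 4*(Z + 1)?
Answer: 156/119 ≈ 1.3109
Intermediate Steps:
z(Z) = 4 + 4*Z (z(Z) = 4*(1 + Z) = 4 + 4*Z)
L = 9/7 (L = -13/(-21) + (4 + 4*(0 + 3))/24 = -13*(-1/21) + (4 + 4*3)*(1/24) = 13/21 + (4 + 12)*(1/24) = 13/21 + 16*(1/24) = 13/21 + ⅔ = 9/7 ≈ 1.2857)
L*(1 + 1/(9 + 42)) = 9*(1 + 1/(9 + 42))/7 = 9*(1 + 1/51)/7 = (9/7)*(52/51) = 156/119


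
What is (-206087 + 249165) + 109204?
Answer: 152282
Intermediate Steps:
(-206087 + 249165) + 109204 = 43078 + 109204 = 152282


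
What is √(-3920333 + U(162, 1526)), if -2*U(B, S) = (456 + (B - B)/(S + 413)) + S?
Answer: 2*I*√980331 ≈ 1980.2*I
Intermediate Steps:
U(B, S) = -228 - S/2 (U(B, S) = -((456 + (B - B)/(S + 413)) + S)/2 = -((456 + 0/(413 + S)) + S)/2 = -((456 + 0) + S)/2 = -(456 + S)/2 = -228 - S/2)
√(-3920333 + U(162, 1526)) = √(-3920333 + (-228 - ½*1526)) = √(-3920333 + (-228 - 763)) = √(-3920333 - 991) = √(-3921324) = 2*I*√980331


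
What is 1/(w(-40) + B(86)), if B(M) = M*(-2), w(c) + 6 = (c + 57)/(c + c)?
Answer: -80/14257 ≈ -0.0056113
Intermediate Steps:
w(c) = -6 + (57 + c)/(2*c) (w(c) = -6 + (c + 57)/(c + c) = -6 + (57 + c)/((2*c)) = -6 + (57 + c)*(1/(2*c)) = -6 + (57 + c)/(2*c))
B(M) = -2*M
1/(w(-40) + B(86)) = 1/((½)*(57 - 11*(-40))/(-40) - 2*86) = 1/((½)*(-1/40)*(57 + 440) - 172) = 1/((½)*(-1/40)*497 - 172) = 1/(-497/80 - 172) = 1/(-14257/80) = -80/14257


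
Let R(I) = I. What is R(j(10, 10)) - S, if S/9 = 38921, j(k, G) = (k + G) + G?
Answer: -350259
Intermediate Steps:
j(k, G) = k + 2*G (j(k, G) = (G + k) + G = k + 2*G)
S = 350289 (S = 9*38921 = 350289)
R(j(10, 10)) - S = (10 + 2*10) - 1*350289 = (10 + 20) - 350289 = 30 - 350289 = -350259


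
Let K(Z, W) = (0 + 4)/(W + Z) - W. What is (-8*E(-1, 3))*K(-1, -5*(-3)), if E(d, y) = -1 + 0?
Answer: -824/7 ≈ -117.71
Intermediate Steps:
E(d, y) = -1
K(Z, W) = -W + 4/(W + Z) (K(Z, W) = 4/(W + Z) - W = -W + 4/(W + Z))
(-8*E(-1, 3))*K(-1, -5*(-3)) = (-8*(-1))*((4 - (-5*(-3))**2 - 1*(-5*(-3))*(-1))/(-5*(-3) - 1)) = 8*((4 - 1*15**2 - 1*15*(-1))/(15 - 1)) = 8*((4 - 1*225 + 15)/14) = 8*((4 - 225 + 15)/14) = 8*((1/14)*(-206)) = 8*(-103/7) = -824/7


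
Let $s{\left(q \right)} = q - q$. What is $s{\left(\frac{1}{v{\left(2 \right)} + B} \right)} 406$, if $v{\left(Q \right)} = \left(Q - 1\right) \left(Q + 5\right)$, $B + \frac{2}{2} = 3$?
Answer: $0$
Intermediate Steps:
$B = 2$ ($B = -1 + 3 = 2$)
$v{\left(Q \right)} = \left(-1 + Q\right) \left(5 + Q\right)$
$s{\left(q \right)} = 0$
$s{\left(\frac{1}{v{\left(2 \right)} + B} \right)} 406 = 0 \cdot 406 = 0$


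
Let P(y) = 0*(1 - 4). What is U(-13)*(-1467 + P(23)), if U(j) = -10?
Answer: 14670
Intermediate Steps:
P(y) = 0 (P(y) = 0*(-3) = 0)
U(-13)*(-1467 + P(23)) = -10*(-1467 + 0) = -10*(-1467) = 14670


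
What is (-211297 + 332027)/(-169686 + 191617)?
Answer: 120730/21931 ≈ 5.5050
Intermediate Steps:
(-211297 + 332027)/(-169686 + 191617) = 120730/21931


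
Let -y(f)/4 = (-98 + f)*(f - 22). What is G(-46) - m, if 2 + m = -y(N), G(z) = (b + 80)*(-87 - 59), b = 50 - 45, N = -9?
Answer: -25676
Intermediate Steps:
b = 5
y(f) = -4*(-98 + f)*(-22 + f) (y(f) = -4*(-98 + f)*(f - 22) = -4*(-98 + f)*(-22 + f))
G(z) = -12410 (G(z) = (5 + 80)*(-87 - 59) = 85*(-146) = -12410)
m = 13266 (m = -2 - (-8624 - 4*(-9)**2 + 480*(-9)) = -2 - (-8624 - 4*81 - 4320) = -2 - (-8624 - 324 - 4320) = -2 - 1*(-13268) = -2 + 13268 = 13266)
G(-46) - m = -12410 - 1*13266 = -12410 - 13266 = -25676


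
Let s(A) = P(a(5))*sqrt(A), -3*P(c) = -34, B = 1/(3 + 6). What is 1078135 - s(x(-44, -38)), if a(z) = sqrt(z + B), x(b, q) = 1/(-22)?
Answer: 1078135 - 17*I*sqrt(22)/33 ≈ 1.0781e+6 - 2.4163*I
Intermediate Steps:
B = 1/9 ≈ 0.11111
x(b, q) = -1/22
a(z) = sqrt(1/9 + z) (a(z) = sqrt(z + 1/9) = sqrt(1/9 + z))
P(c) = 34/3 (P(c) = -1/3*(-34) = 34/3)
s(A) = 34*sqrt(A)/3
1078135 - s(x(-44, -38)) = 1078135 - 34*sqrt(-1/22)/3 = 1078135 - 34*I*sqrt(22)/22/3 = 1078135 - 17*I*sqrt(22)/33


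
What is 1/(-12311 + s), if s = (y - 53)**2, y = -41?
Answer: -1/3475 ≈ -0.00028777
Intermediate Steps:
s = 8836 (s = (-41 - 53)**2 = (-94)**2 = 8836)
1/(-12311 + s) = 1/(-12311 + 8836) = 1/(-3475) = -1/3475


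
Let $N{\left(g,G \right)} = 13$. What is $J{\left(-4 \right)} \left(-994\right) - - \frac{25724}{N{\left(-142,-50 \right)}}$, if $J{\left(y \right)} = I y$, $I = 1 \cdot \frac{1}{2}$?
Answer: $\frac{51568}{13} \approx 3966.8$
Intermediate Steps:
$I = \frac{1}{2}$ ($I = 1 \cdot \frac{1}{2} = \frac{1}{2} \approx 0.5$)
$J{\left(y \right)} = \frac{y}{2}$
$J{\left(-4 \right)} \left(-994\right) - - \frac{25724}{N{\left(-142,-50 \right)}} = \frac{1}{2} \left(-4\right) \left(-994\right) - - \frac{25724}{13} = \left(-2\right) \left(-994\right) - \left(-25724\right) \frac{1}{13} = 1988 - - \frac{25724}{13} = 1988 + \frac{25724}{13} = \frac{51568}{13}$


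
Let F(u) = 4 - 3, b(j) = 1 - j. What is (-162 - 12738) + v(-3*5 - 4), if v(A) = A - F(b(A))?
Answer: -12920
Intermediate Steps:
F(u) = 1
v(A) = -1 + A (v(A) = A - 1*1 = A - 1 = -1 + A)
(-162 - 12738) + v(-3*5 - 4) = (-162 - 12738) + (-1 + (-3*5 - 4)) = -12900 + (-1 + (-15 - 4)) = -12900 + (-1 - 19) = -12900 - 20 = -12920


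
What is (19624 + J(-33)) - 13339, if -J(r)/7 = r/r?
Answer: 6278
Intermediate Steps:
J(r) = -7 (J(r) = -7*r/r = -7*1 = -7)
(19624 + J(-33)) - 13339 = (19624 - 7) - 13339 = 19617 - 13339 = 6278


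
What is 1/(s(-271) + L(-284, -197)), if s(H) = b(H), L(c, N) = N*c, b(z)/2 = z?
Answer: 1/55406 ≈ 1.8049e-5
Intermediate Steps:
b(z) = 2*z
s(H) = 2*H
1/(s(-271) + L(-284, -197)) = 1/(2*(-271) - 197*(-284)) = 1/(-542 + 55948) = 1/55406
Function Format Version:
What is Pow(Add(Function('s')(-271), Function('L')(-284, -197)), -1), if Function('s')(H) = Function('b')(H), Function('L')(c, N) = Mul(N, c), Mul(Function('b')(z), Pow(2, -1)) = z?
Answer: Rational(1, 55406) ≈ 1.8049e-5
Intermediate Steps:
Function('b')(z) = Mul(2, z)
Function('s')(H) = Mul(2, H)
Pow(Add(Function('s')(-271), Function('L')(-284, -197)), -1) = Pow(Add(Mul(2, -271), Mul(-197, -284)), -1) = Pow(Add(-542, 55948), -1) = Pow(55406, -1) = Rational(1, 55406)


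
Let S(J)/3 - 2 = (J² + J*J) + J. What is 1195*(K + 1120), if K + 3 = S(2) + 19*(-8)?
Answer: 1196195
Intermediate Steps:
S(J) = 6 + 3*J + 6*J² (S(J) = 6 + 3*((J² + J*J) + J) = 6 + 3*((J² + J²) + J) = 6 + 3*(2*J² + J) = 6 + 3*(J + 2*J²) = 6 + (3*J + 6*J²) = 6 + 3*J + 6*J²)
K = -119 (K = -3 + ((6 + 3*2 + 6*2²) + 19*(-8)) = -3 + ((6 + 6 + 6*4) - 152) = -3 + ((6 + 6 + 24) - 152) = -3 + (36 - 152) = -3 - 116 = -119)
1195*(K + 1120) = 1195*(-119 + 1120) = 1195*1001 = 1196195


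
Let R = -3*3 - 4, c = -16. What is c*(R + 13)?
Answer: 0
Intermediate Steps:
R = -13 (R = -9 - 4 = -13)
c*(R + 13) = -16*(-13 + 13) = -16*0 = 0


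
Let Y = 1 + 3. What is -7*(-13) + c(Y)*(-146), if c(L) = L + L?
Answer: -1077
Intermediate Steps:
Y = 4
c(L) = 2*L
-7*(-13) + c(Y)*(-146) = -7*(-13) + (2*4)*(-146) = 91 + 8*(-146) = 91 - 1168 = -1077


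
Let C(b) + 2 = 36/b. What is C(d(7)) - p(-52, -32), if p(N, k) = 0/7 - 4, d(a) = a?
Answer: 50/7 ≈ 7.1429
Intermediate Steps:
C(b) = -2 + 36/b
p(N, k) = -4 (p(N, k) = (⅐)*0 - 4 = 0 - 4 = -4)
C(d(7)) - p(-52, -32) = (-2 + 36/7) - 1*(-4) = (-2 + 36*(⅐)) + 4 = (-2 + 36/7) + 4 = 22/7 + 4 = 50/7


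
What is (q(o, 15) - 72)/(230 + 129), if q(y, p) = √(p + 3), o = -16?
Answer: -72/359 + 3*√2/359 ≈ -0.18874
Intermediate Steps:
q(y, p) = √(3 + p)
(q(o, 15) - 72)/(230 + 129) = (√(3 + 15) - 72)/(230 + 129) = (√18 - 72)/359 = (3*√2 - 72)*(1/359) = (-72 + 3*√2)*(1/359) = -72/359 + 3*√2/359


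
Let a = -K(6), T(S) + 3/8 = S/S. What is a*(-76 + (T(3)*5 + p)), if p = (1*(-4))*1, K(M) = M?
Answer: 1845/4 ≈ 461.25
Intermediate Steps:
T(S) = 5/8 (T(S) = -3/8 + S/S = -3/8 + 1 = 5/8)
p = -4 (p = -4*1 = -4)
a = -6 (a = -1*6 = -6)
a*(-76 + (T(3)*5 + p)) = -6*(-76 + ((5/8)*5 - 4)) = -6*(-76 + (25/8 - 4)) = -6*(-76 - 7/8) = -6*(-615/8) = 1845/4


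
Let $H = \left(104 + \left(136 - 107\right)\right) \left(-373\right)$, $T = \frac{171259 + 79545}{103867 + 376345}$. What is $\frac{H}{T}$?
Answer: $- \frac{5955709277}{62701} \approx -94986.0$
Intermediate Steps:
$T = \frac{62701}{120053}$ ($T = \frac{250804}{480212} = 250804 \cdot \frac{1}{480212} = \frac{62701}{120053} \approx 0.52228$)
$H = -49609$ ($H = \left(104 + \left(136 - 107\right)\right) \left(-373\right) = \left(104 + 29\right) \left(-373\right) = 133 \left(-373\right) = -49609$)
$\frac{H}{T} = - \frac{49609}{\frac{62701}{120053}} = \left(-49609\right) \frac{120053}{62701} = - \frac{5955709277}{62701}$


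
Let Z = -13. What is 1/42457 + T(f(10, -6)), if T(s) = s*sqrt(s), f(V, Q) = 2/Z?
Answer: 1/42457 - 2*I*sqrt(26)/169 ≈ 2.3553e-5 - 0.060343*I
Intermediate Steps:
f(V, Q) = -2/13 (f(V, Q) = 2/(-13) = 2*(-1/13) = -2/13)
T(s) = s**(3/2)
1/42457 + T(f(10, -6)) = 1/42457 + (-2/13)**(3/2) = 1/42457 - 2*I*sqrt(26)/169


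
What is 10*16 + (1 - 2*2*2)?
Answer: 153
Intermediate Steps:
10*16 + (1 - 2*2*2) = 160 + (1 - 4*2) = 160 + (1 - 8) = 160 - 7 = 153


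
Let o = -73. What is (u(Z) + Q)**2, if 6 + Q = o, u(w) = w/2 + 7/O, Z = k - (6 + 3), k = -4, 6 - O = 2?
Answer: 112225/16 ≈ 7014.1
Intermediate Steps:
O = 4 (O = 6 - 1*2 = 6 - 2 = 4)
Z = -13 (Z = -4 - (6 + 3) = -4 - 1*9 = -4 - 9 = -13)
u(w) = 7/4 + w/2 (u(w) = w/2 + 7/4 = 7/4 + w/2)
Q = -79 (Q = -6 - 73 = -79)
(u(Z) + Q)**2 = ((7/4 + (1/2)*(-13)) - 79)**2 = ((7/4 - 13/2) - 79)**2 = (-19/4 - 79)**2 = (-335/4)**2 = 112225/16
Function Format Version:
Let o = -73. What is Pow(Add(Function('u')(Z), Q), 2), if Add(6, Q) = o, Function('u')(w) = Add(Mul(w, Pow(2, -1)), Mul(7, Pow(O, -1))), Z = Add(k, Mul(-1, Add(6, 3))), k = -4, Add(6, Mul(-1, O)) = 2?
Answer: Rational(112225, 16) ≈ 7014.1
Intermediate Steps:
O = 4 (O = Add(6, Mul(-1, 2)) = Add(6, -2) = 4)
Z = -13 (Z = Add(-4, Mul(-1, Add(6, 3))) = Add(-4, Mul(-1, 9)) = Add(-4, -9) = -13)
Function('u')(w) = Add(Rational(7, 4), Mul(Rational(1, 2), w)) (Function('u')(w) = Add(Mul(w, Pow(2, -1)), Mul(7, Pow(4, -1))) = Add(Mul(w, Rational(1, 2)), Mul(7, Rational(1, 4))) = Add(Mul(Rational(1, 2), w), Rational(7, 4)) = Add(Rational(7, 4), Mul(Rational(1, 2), w)))
Q = -79 (Q = Add(-6, -73) = -79)
Pow(Add(Function('u')(Z), Q), 2) = Pow(Add(Add(Rational(7, 4), Mul(Rational(1, 2), -13)), -79), 2) = Pow(Add(Add(Rational(7, 4), Rational(-13, 2)), -79), 2) = Pow(Add(Rational(-19, 4), -79), 2) = Pow(Rational(-335, 4), 2) = Rational(112225, 16)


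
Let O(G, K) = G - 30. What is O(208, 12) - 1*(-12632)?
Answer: 12810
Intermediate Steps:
O(G, K) = -30 + G
O(208, 12) - 1*(-12632) = (-30 + 208) - 1*(-12632) = 178 + 12632 = 12810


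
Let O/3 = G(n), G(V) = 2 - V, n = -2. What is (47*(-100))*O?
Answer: -56400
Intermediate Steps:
O = 12 (O = 3*(2 - 1*(-2)) = 3*(2 + 2) = 3*4 = 12)
(47*(-100))*O = (47*(-100))*12 = -4700*12 = -56400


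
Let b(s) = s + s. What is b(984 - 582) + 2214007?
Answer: 2214811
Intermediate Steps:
b(s) = 2*s
b(984 - 582) + 2214007 = 2*(984 - 582) + 2214007 = 2*402 + 2214007 = 804 + 2214007 = 2214811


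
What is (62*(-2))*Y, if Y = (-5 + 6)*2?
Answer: -248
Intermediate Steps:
Y = 2 (Y = 1*2 = 2)
(62*(-2))*Y = (62*(-2))*2 = -124*2 = -248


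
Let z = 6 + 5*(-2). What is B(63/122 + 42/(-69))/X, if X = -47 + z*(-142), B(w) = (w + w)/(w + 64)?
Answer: -518/93428325 ≈ -5.5444e-6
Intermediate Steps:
z = -4 (z = 6 - 10 = -4)
B(w) = 2*w/(64 + w) (B(w) = (2*w)/(64 + w) = 2*w/(64 + w))
X = 521 (X = -47 - 4*(-142) = -47 + 568 = 521)
B(63/122 + 42/(-69))/X = (2*(63/122 + 42/(-69))/(64 + (63/122 + 42/(-69))))/521 = (2*(63*(1/122) + 42*(-1/69))/(64 + (63*(1/122) + 42*(-1/69))))*(1/521) = (2*(63/122 - 14/23)/(64 + (63/122 - 14/23)))*(1/521) = (2*(-259/2806)/(64 - 259/2806))*(1/521) = (2*(-259/2806)/(179325/2806))*(1/521) = (2*(-259/2806)*(2806/179325))*(1/521) = -518/179325*1/521 = -518/93428325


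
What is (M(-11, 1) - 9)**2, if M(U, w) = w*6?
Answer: 9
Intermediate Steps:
M(U, w) = 6*w
(M(-11, 1) - 9)**2 = (6*1 - 9)**2 = (6 - 9)**2 = (-3)**2 = 9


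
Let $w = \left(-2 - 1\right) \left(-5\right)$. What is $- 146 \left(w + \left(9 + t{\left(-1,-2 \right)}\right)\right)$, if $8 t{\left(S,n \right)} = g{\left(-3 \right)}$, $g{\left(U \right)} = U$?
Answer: $- \frac{13797}{4} \approx -3449.3$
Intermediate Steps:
$t{\left(S,n \right)} = - \frac{3}{8}$ ($t{\left(S,n \right)} = \frac{1}{8} \left(-3\right) = - \frac{3}{8}$)
$w = 15$ ($w = \left(-3\right) \left(-5\right) = 15$)
$- 146 \left(w + \left(9 + t{\left(-1,-2 \right)}\right)\right) = - 146 \left(15 + \left(9 - \frac{3}{8}\right)\right) = - 146 \left(15 + \frac{69}{8}\right) = \left(-146\right) \frac{189}{8} = - \frac{13797}{4}$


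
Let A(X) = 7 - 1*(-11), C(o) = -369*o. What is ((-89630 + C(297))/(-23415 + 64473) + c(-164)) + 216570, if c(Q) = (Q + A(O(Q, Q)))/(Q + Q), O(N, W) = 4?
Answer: 729123509251/3366756 ≈ 2.1657e+5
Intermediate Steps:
A(X) = 18 (A(X) = 7 + 11 = 18)
c(Q) = (18 + Q)/(2*Q) (c(Q) = (Q + 18)/(Q + Q) = (18 + Q)/((2*Q)) = (18 + Q)*(1/(2*Q)) = (18 + Q)/(2*Q))
((-89630 + C(297))/(-23415 + 64473) + c(-164)) + 216570 = ((-89630 - 369*297)/(-23415 + 64473) + (½)*(18 - 164)/(-164)) + 216570 = ((-89630 - 109593)/41058 + (½)*(-1/164)*(-146)) + 216570 = (-199223*1/41058 + 73/164) + 216570 = (-199223/41058 + 73/164) + 216570 = -14837669/3366756 + 216570 = 729123509251/3366756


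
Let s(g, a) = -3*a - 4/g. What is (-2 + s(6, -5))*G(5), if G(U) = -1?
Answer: -37/3 ≈ -12.333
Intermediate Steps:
s(g, a) = -4/g - 3*a
(-2 + s(6, -5))*G(5) = (-2 + (-4/6 - 3*(-5)))*(-1) = (-2 + (-4*1/6 + 15))*(-1) = (-2 + (-2/3 + 15))*(-1) = (-2 + 43/3)*(-1) = (37/3)*(-1) = -37/3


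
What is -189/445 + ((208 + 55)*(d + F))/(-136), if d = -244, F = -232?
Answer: 818867/890 ≈ 920.08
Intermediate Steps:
-189/445 + ((208 + 55)*(d + F))/(-136) = -189/445 + ((208 + 55)*(-244 - 232))/(-136) = -189*1/445 + (263*(-476))*(-1/136) = -189/445 - 125188*(-1/136) = -189/445 + 1841/2 = 818867/890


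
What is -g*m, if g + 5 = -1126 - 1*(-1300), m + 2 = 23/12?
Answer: 169/12 ≈ 14.083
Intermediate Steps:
m = -1/12 (m = -2 + 23/12 = -1/12 ≈ -0.083333)
g = 169 (g = -5 + (-1126 - 1*(-1300)) = -5 + (-1126 + 1300) = -5 + 174 = 169)
-g*m = -169*(-1)/12 = -1*(-169/12) = 169/12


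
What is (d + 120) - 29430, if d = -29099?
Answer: -58409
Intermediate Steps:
(d + 120) - 29430 = (-29099 + 120) - 29430 = -28979 - 29430 = -58409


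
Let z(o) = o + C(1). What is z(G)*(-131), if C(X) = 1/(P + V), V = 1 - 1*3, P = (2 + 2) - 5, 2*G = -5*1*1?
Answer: 2227/6 ≈ 371.17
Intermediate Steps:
G = -5/2 (G = (-5*1*1)/2 = (-5*1)/2 = (½)*(-5) = -5/2 ≈ -2.5000)
P = -1 (P = 4 - 5 = -1)
V = -2 (V = 1 - 3 = -2)
C(X) = -⅓ (C(X) = 1/(-1 - 2) = 1/(-3) = -⅓)
z(o) = -⅓ + o (z(o) = o - ⅓ = -⅓ + o)
z(G)*(-131) = (-⅓ - 5/2)*(-131) = -17/6*(-131) = 2227/6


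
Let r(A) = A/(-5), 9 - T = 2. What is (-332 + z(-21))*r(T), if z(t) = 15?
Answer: 2219/5 ≈ 443.80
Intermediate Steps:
T = 7 (T = 9 - 1*2 = 9 - 2 = 7)
r(A) = -A/5 (r(A) = A*(-⅕) = -A/5)
(-332 + z(-21))*r(T) = (-332 + 15)*(-⅕*7) = -317*(-7/5) = 2219/5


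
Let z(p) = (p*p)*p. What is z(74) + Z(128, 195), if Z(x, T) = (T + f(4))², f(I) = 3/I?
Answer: 7096673/16 ≈ 4.4354e+5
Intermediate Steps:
z(p) = p³ (z(p) = p²*p = p³)
Z(x, T) = (¾ + T)² (Z(x, T) = (T + 3/4)² = (T + 3*(¼))² = (T + ¾)² = (¾ + T)²)
z(74) + Z(128, 195) = 74³ + (3 + 4*195)²/16 = 405224 + (3 + 780)²/16 = 405224 + (1/16)*783² = 405224 + (1/16)*613089 = 405224 + 613089/16 = 7096673/16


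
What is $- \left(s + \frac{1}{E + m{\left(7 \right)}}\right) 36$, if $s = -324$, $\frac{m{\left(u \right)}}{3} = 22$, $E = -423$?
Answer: $\frac{1388028}{119} \approx 11664.0$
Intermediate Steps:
$m{\left(u \right)} = 66$ ($m{\left(u \right)} = 3 \cdot 22 = 66$)
$- \left(s + \frac{1}{E + m{\left(7 \right)}}\right) 36 = - \left(-324 + \frac{1}{-423 + 66}\right) 36 = - \left(-324 + \frac{1}{-357}\right) 36 = - \left(-324 - \frac{1}{357}\right) 36 = - \frac{\left(-115669\right) 36}{357} = \left(-1\right) \left(- \frac{1388028}{119}\right) = \frac{1388028}{119}$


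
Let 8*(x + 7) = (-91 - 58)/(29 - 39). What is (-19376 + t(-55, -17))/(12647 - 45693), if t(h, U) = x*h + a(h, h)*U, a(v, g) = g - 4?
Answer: 9337/17056 ≈ 0.54743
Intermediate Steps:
a(v, g) = -4 + g
x = -411/80 (x = -7 + ((-91 - 58)/(29 - 39))/8 = -7 + (-149/(-10))/8 = -7 + (-149*(-⅒))/8 = -7 + (⅛)*(149/10) = -7 + 149/80 = -411/80 ≈ -5.1375)
t(h, U) = -411*h/80 + U*(-4 + h) (t(h, U) = -411*h/80 + (-4 + h)*U = -411*h/80 + U*(-4 + h))
(-19376 + t(-55, -17))/(12647 - 45693) = (-19376 + (-411/80*(-55) - 17*(-4 - 55)))/(12647 - 45693) = (-19376 + (4521/16 - 17*(-59)))/(-33046) = (-19376 + (4521/16 + 1003))*(-1/33046) = (-19376 + 20569/16)*(-1/33046) = -289447/16*(-1/33046) = 9337/17056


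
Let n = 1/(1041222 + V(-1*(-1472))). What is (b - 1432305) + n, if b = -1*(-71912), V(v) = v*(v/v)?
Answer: -1418473618741/1042694 ≈ -1.3604e+6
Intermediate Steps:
V(v) = v (V(v) = v*1 = v)
b = 71912
n = 1/1042694 (n = 1/(1041222 - 1*(-1472)) = 1/(1041222 + 1472) = 1/1042694 ≈ 9.5905e-7)
(b - 1432305) + n = (71912 - 1432305) + 1/1042694 = -1360393 + 1/1042694 = -1418473618741/1042694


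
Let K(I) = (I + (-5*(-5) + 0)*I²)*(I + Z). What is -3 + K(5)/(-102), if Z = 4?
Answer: -996/17 ≈ -58.588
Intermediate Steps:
K(I) = (4 + I)*(I + 25*I²) (K(I) = (I + (-5*(-5) + 0)*I²)*(I + 4) = (I + (25 + 0)*I²)*(4 + I) = (I + 25*I²)*(4 + I) = (4 + I)*(I + 25*I²))
-3 + K(5)/(-102) = -3 + (5*(4 + 25*5² + 101*5))/(-102) = -3 - 5*(4 + 25*25 + 505)/102 = -3 - 5*(4 + 625 + 505)/102 = -3 - 5*1134/102 = -3 - 1/102*5670 = -3 - 945/17 = -996/17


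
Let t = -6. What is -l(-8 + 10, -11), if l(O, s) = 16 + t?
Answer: -10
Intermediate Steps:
l(O, s) = 10 (l(O, s) = 16 - 6 = 10)
-l(-8 + 10, -11) = -1*10 = -10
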